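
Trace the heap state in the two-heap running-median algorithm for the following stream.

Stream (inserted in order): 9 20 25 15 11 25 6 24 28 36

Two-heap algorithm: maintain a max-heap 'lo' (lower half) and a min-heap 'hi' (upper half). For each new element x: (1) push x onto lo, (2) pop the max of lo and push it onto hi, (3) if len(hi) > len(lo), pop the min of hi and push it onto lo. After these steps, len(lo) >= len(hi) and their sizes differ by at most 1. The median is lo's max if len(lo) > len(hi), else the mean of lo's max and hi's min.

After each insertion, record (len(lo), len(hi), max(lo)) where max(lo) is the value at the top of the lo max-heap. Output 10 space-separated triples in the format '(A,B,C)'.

Step 1: insert 9 -> lo=[9] hi=[] -> (len(lo)=1, len(hi)=0, max(lo)=9)
Step 2: insert 20 -> lo=[9] hi=[20] -> (len(lo)=1, len(hi)=1, max(lo)=9)
Step 3: insert 25 -> lo=[9, 20] hi=[25] -> (len(lo)=2, len(hi)=1, max(lo)=20)
Step 4: insert 15 -> lo=[9, 15] hi=[20, 25] -> (len(lo)=2, len(hi)=2, max(lo)=15)
Step 5: insert 11 -> lo=[9, 11, 15] hi=[20, 25] -> (len(lo)=3, len(hi)=2, max(lo)=15)
Step 6: insert 25 -> lo=[9, 11, 15] hi=[20, 25, 25] -> (len(lo)=3, len(hi)=3, max(lo)=15)
Step 7: insert 6 -> lo=[6, 9, 11, 15] hi=[20, 25, 25] -> (len(lo)=4, len(hi)=3, max(lo)=15)
Step 8: insert 24 -> lo=[6, 9, 11, 15] hi=[20, 24, 25, 25] -> (len(lo)=4, len(hi)=4, max(lo)=15)
Step 9: insert 28 -> lo=[6, 9, 11, 15, 20] hi=[24, 25, 25, 28] -> (len(lo)=5, len(hi)=4, max(lo)=20)
Step 10: insert 36 -> lo=[6, 9, 11, 15, 20] hi=[24, 25, 25, 28, 36] -> (len(lo)=5, len(hi)=5, max(lo)=20)

Answer: (1,0,9) (1,1,9) (2,1,20) (2,2,15) (3,2,15) (3,3,15) (4,3,15) (4,4,15) (5,4,20) (5,5,20)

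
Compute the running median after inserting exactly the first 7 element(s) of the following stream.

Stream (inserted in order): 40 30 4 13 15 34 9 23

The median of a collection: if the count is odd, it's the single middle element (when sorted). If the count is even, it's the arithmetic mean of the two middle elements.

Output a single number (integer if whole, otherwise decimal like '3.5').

Answer: 15

Derivation:
Step 1: insert 40 -> lo=[40] (size 1, max 40) hi=[] (size 0) -> median=40
Step 2: insert 30 -> lo=[30] (size 1, max 30) hi=[40] (size 1, min 40) -> median=35
Step 3: insert 4 -> lo=[4, 30] (size 2, max 30) hi=[40] (size 1, min 40) -> median=30
Step 4: insert 13 -> lo=[4, 13] (size 2, max 13) hi=[30, 40] (size 2, min 30) -> median=21.5
Step 5: insert 15 -> lo=[4, 13, 15] (size 3, max 15) hi=[30, 40] (size 2, min 30) -> median=15
Step 6: insert 34 -> lo=[4, 13, 15] (size 3, max 15) hi=[30, 34, 40] (size 3, min 30) -> median=22.5
Step 7: insert 9 -> lo=[4, 9, 13, 15] (size 4, max 15) hi=[30, 34, 40] (size 3, min 30) -> median=15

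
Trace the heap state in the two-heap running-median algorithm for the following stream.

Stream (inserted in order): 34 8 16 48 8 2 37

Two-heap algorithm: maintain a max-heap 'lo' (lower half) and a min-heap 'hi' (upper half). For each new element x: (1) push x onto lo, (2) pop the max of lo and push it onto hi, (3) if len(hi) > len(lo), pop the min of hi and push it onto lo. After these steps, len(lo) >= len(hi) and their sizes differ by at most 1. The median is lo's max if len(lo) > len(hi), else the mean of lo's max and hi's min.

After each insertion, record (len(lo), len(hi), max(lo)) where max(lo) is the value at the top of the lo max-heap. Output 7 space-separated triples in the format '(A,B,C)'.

Step 1: insert 34 -> lo=[34] hi=[] -> (len(lo)=1, len(hi)=0, max(lo)=34)
Step 2: insert 8 -> lo=[8] hi=[34] -> (len(lo)=1, len(hi)=1, max(lo)=8)
Step 3: insert 16 -> lo=[8, 16] hi=[34] -> (len(lo)=2, len(hi)=1, max(lo)=16)
Step 4: insert 48 -> lo=[8, 16] hi=[34, 48] -> (len(lo)=2, len(hi)=2, max(lo)=16)
Step 5: insert 8 -> lo=[8, 8, 16] hi=[34, 48] -> (len(lo)=3, len(hi)=2, max(lo)=16)
Step 6: insert 2 -> lo=[2, 8, 8] hi=[16, 34, 48] -> (len(lo)=3, len(hi)=3, max(lo)=8)
Step 7: insert 37 -> lo=[2, 8, 8, 16] hi=[34, 37, 48] -> (len(lo)=4, len(hi)=3, max(lo)=16)

Answer: (1,0,34) (1,1,8) (2,1,16) (2,2,16) (3,2,16) (3,3,8) (4,3,16)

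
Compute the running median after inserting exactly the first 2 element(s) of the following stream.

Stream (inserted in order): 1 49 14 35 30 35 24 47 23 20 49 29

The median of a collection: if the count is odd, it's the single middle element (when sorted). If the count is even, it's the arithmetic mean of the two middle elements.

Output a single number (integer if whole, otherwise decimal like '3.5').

Step 1: insert 1 -> lo=[1] (size 1, max 1) hi=[] (size 0) -> median=1
Step 2: insert 49 -> lo=[1] (size 1, max 1) hi=[49] (size 1, min 49) -> median=25

Answer: 25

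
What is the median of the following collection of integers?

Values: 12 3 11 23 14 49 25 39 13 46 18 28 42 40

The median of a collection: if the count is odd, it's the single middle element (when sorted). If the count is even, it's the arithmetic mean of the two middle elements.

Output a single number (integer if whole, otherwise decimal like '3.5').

Step 1: insert 12 -> lo=[12] (size 1, max 12) hi=[] (size 0) -> median=12
Step 2: insert 3 -> lo=[3] (size 1, max 3) hi=[12] (size 1, min 12) -> median=7.5
Step 3: insert 11 -> lo=[3, 11] (size 2, max 11) hi=[12] (size 1, min 12) -> median=11
Step 4: insert 23 -> lo=[3, 11] (size 2, max 11) hi=[12, 23] (size 2, min 12) -> median=11.5
Step 5: insert 14 -> lo=[3, 11, 12] (size 3, max 12) hi=[14, 23] (size 2, min 14) -> median=12
Step 6: insert 49 -> lo=[3, 11, 12] (size 3, max 12) hi=[14, 23, 49] (size 3, min 14) -> median=13
Step 7: insert 25 -> lo=[3, 11, 12, 14] (size 4, max 14) hi=[23, 25, 49] (size 3, min 23) -> median=14
Step 8: insert 39 -> lo=[3, 11, 12, 14] (size 4, max 14) hi=[23, 25, 39, 49] (size 4, min 23) -> median=18.5
Step 9: insert 13 -> lo=[3, 11, 12, 13, 14] (size 5, max 14) hi=[23, 25, 39, 49] (size 4, min 23) -> median=14
Step 10: insert 46 -> lo=[3, 11, 12, 13, 14] (size 5, max 14) hi=[23, 25, 39, 46, 49] (size 5, min 23) -> median=18.5
Step 11: insert 18 -> lo=[3, 11, 12, 13, 14, 18] (size 6, max 18) hi=[23, 25, 39, 46, 49] (size 5, min 23) -> median=18
Step 12: insert 28 -> lo=[3, 11, 12, 13, 14, 18] (size 6, max 18) hi=[23, 25, 28, 39, 46, 49] (size 6, min 23) -> median=20.5
Step 13: insert 42 -> lo=[3, 11, 12, 13, 14, 18, 23] (size 7, max 23) hi=[25, 28, 39, 42, 46, 49] (size 6, min 25) -> median=23
Step 14: insert 40 -> lo=[3, 11, 12, 13, 14, 18, 23] (size 7, max 23) hi=[25, 28, 39, 40, 42, 46, 49] (size 7, min 25) -> median=24

Answer: 24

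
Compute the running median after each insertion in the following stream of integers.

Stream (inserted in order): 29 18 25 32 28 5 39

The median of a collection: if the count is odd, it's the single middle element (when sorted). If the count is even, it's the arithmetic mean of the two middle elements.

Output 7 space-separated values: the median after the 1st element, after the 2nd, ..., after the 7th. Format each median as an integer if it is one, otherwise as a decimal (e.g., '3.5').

Step 1: insert 29 -> lo=[29] (size 1, max 29) hi=[] (size 0) -> median=29
Step 2: insert 18 -> lo=[18] (size 1, max 18) hi=[29] (size 1, min 29) -> median=23.5
Step 3: insert 25 -> lo=[18, 25] (size 2, max 25) hi=[29] (size 1, min 29) -> median=25
Step 4: insert 32 -> lo=[18, 25] (size 2, max 25) hi=[29, 32] (size 2, min 29) -> median=27
Step 5: insert 28 -> lo=[18, 25, 28] (size 3, max 28) hi=[29, 32] (size 2, min 29) -> median=28
Step 6: insert 5 -> lo=[5, 18, 25] (size 3, max 25) hi=[28, 29, 32] (size 3, min 28) -> median=26.5
Step 7: insert 39 -> lo=[5, 18, 25, 28] (size 4, max 28) hi=[29, 32, 39] (size 3, min 29) -> median=28

Answer: 29 23.5 25 27 28 26.5 28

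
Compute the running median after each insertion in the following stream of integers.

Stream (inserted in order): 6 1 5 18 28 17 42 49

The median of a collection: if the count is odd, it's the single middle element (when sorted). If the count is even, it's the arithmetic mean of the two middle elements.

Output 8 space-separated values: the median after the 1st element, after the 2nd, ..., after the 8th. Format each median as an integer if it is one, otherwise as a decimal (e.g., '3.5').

Answer: 6 3.5 5 5.5 6 11.5 17 17.5

Derivation:
Step 1: insert 6 -> lo=[6] (size 1, max 6) hi=[] (size 0) -> median=6
Step 2: insert 1 -> lo=[1] (size 1, max 1) hi=[6] (size 1, min 6) -> median=3.5
Step 3: insert 5 -> lo=[1, 5] (size 2, max 5) hi=[6] (size 1, min 6) -> median=5
Step 4: insert 18 -> lo=[1, 5] (size 2, max 5) hi=[6, 18] (size 2, min 6) -> median=5.5
Step 5: insert 28 -> lo=[1, 5, 6] (size 3, max 6) hi=[18, 28] (size 2, min 18) -> median=6
Step 6: insert 17 -> lo=[1, 5, 6] (size 3, max 6) hi=[17, 18, 28] (size 3, min 17) -> median=11.5
Step 7: insert 42 -> lo=[1, 5, 6, 17] (size 4, max 17) hi=[18, 28, 42] (size 3, min 18) -> median=17
Step 8: insert 49 -> lo=[1, 5, 6, 17] (size 4, max 17) hi=[18, 28, 42, 49] (size 4, min 18) -> median=17.5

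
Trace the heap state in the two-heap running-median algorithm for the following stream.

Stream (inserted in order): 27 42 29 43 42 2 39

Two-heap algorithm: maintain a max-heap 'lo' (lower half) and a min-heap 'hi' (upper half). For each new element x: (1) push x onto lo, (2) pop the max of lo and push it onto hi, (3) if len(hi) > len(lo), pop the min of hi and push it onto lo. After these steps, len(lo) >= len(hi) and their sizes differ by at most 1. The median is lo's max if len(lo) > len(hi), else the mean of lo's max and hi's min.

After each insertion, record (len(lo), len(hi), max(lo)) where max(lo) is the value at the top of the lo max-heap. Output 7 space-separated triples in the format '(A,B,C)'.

Answer: (1,0,27) (1,1,27) (2,1,29) (2,2,29) (3,2,42) (3,3,29) (4,3,39)

Derivation:
Step 1: insert 27 -> lo=[27] hi=[] -> (len(lo)=1, len(hi)=0, max(lo)=27)
Step 2: insert 42 -> lo=[27] hi=[42] -> (len(lo)=1, len(hi)=1, max(lo)=27)
Step 3: insert 29 -> lo=[27, 29] hi=[42] -> (len(lo)=2, len(hi)=1, max(lo)=29)
Step 4: insert 43 -> lo=[27, 29] hi=[42, 43] -> (len(lo)=2, len(hi)=2, max(lo)=29)
Step 5: insert 42 -> lo=[27, 29, 42] hi=[42, 43] -> (len(lo)=3, len(hi)=2, max(lo)=42)
Step 6: insert 2 -> lo=[2, 27, 29] hi=[42, 42, 43] -> (len(lo)=3, len(hi)=3, max(lo)=29)
Step 7: insert 39 -> lo=[2, 27, 29, 39] hi=[42, 42, 43] -> (len(lo)=4, len(hi)=3, max(lo)=39)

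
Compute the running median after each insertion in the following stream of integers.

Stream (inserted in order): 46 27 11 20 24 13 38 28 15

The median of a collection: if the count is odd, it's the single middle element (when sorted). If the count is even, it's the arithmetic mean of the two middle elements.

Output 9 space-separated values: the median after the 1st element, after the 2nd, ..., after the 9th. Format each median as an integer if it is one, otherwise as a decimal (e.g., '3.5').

Answer: 46 36.5 27 23.5 24 22 24 25.5 24

Derivation:
Step 1: insert 46 -> lo=[46] (size 1, max 46) hi=[] (size 0) -> median=46
Step 2: insert 27 -> lo=[27] (size 1, max 27) hi=[46] (size 1, min 46) -> median=36.5
Step 3: insert 11 -> lo=[11, 27] (size 2, max 27) hi=[46] (size 1, min 46) -> median=27
Step 4: insert 20 -> lo=[11, 20] (size 2, max 20) hi=[27, 46] (size 2, min 27) -> median=23.5
Step 5: insert 24 -> lo=[11, 20, 24] (size 3, max 24) hi=[27, 46] (size 2, min 27) -> median=24
Step 6: insert 13 -> lo=[11, 13, 20] (size 3, max 20) hi=[24, 27, 46] (size 3, min 24) -> median=22
Step 7: insert 38 -> lo=[11, 13, 20, 24] (size 4, max 24) hi=[27, 38, 46] (size 3, min 27) -> median=24
Step 8: insert 28 -> lo=[11, 13, 20, 24] (size 4, max 24) hi=[27, 28, 38, 46] (size 4, min 27) -> median=25.5
Step 9: insert 15 -> lo=[11, 13, 15, 20, 24] (size 5, max 24) hi=[27, 28, 38, 46] (size 4, min 27) -> median=24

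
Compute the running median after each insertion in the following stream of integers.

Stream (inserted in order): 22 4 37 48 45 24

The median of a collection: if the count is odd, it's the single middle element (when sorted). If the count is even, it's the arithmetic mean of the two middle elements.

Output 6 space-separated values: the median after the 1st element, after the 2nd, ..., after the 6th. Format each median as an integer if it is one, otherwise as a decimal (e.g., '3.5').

Step 1: insert 22 -> lo=[22] (size 1, max 22) hi=[] (size 0) -> median=22
Step 2: insert 4 -> lo=[4] (size 1, max 4) hi=[22] (size 1, min 22) -> median=13
Step 3: insert 37 -> lo=[4, 22] (size 2, max 22) hi=[37] (size 1, min 37) -> median=22
Step 4: insert 48 -> lo=[4, 22] (size 2, max 22) hi=[37, 48] (size 2, min 37) -> median=29.5
Step 5: insert 45 -> lo=[4, 22, 37] (size 3, max 37) hi=[45, 48] (size 2, min 45) -> median=37
Step 6: insert 24 -> lo=[4, 22, 24] (size 3, max 24) hi=[37, 45, 48] (size 3, min 37) -> median=30.5

Answer: 22 13 22 29.5 37 30.5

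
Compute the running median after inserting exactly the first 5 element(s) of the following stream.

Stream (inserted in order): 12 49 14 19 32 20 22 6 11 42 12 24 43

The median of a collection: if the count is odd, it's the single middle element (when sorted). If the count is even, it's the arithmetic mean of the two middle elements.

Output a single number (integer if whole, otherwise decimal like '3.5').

Answer: 19

Derivation:
Step 1: insert 12 -> lo=[12] (size 1, max 12) hi=[] (size 0) -> median=12
Step 2: insert 49 -> lo=[12] (size 1, max 12) hi=[49] (size 1, min 49) -> median=30.5
Step 3: insert 14 -> lo=[12, 14] (size 2, max 14) hi=[49] (size 1, min 49) -> median=14
Step 4: insert 19 -> lo=[12, 14] (size 2, max 14) hi=[19, 49] (size 2, min 19) -> median=16.5
Step 5: insert 32 -> lo=[12, 14, 19] (size 3, max 19) hi=[32, 49] (size 2, min 32) -> median=19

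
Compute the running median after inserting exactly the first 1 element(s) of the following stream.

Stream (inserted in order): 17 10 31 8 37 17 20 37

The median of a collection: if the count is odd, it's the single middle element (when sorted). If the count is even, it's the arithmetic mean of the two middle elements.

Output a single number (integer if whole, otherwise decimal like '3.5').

Answer: 17

Derivation:
Step 1: insert 17 -> lo=[17] (size 1, max 17) hi=[] (size 0) -> median=17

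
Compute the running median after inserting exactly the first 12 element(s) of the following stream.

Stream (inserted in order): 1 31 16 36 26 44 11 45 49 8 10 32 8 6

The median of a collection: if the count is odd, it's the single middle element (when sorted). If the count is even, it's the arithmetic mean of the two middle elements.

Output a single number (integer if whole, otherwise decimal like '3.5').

Step 1: insert 1 -> lo=[1] (size 1, max 1) hi=[] (size 0) -> median=1
Step 2: insert 31 -> lo=[1] (size 1, max 1) hi=[31] (size 1, min 31) -> median=16
Step 3: insert 16 -> lo=[1, 16] (size 2, max 16) hi=[31] (size 1, min 31) -> median=16
Step 4: insert 36 -> lo=[1, 16] (size 2, max 16) hi=[31, 36] (size 2, min 31) -> median=23.5
Step 5: insert 26 -> lo=[1, 16, 26] (size 3, max 26) hi=[31, 36] (size 2, min 31) -> median=26
Step 6: insert 44 -> lo=[1, 16, 26] (size 3, max 26) hi=[31, 36, 44] (size 3, min 31) -> median=28.5
Step 7: insert 11 -> lo=[1, 11, 16, 26] (size 4, max 26) hi=[31, 36, 44] (size 3, min 31) -> median=26
Step 8: insert 45 -> lo=[1, 11, 16, 26] (size 4, max 26) hi=[31, 36, 44, 45] (size 4, min 31) -> median=28.5
Step 9: insert 49 -> lo=[1, 11, 16, 26, 31] (size 5, max 31) hi=[36, 44, 45, 49] (size 4, min 36) -> median=31
Step 10: insert 8 -> lo=[1, 8, 11, 16, 26] (size 5, max 26) hi=[31, 36, 44, 45, 49] (size 5, min 31) -> median=28.5
Step 11: insert 10 -> lo=[1, 8, 10, 11, 16, 26] (size 6, max 26) hi=[31, 36, 44, 45, 49] (size 5, min 31) -> median=26
Step 12: insert 32 -> lo=[1, 8, 10, 11, 16, 26] (size 6, max 26) hi=[31, 32, 36, 44, 45, 49] (size 6, min 31) -> median=28.5

Answer: 28.5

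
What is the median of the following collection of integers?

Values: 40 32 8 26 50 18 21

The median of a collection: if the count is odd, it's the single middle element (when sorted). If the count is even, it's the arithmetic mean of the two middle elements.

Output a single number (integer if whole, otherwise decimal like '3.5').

Answer: 26

Derivation:
Step 1: insert 40 -> lo=[40] (size 1, max 40) hi=[] (size 0) -> median=40
Step 2: insert 32 -> lo=[32] (size 1, max 32) hi=[40] (size 1, min 40) -> median=36
Step 3: insert 8 -> lo=[8, 32] (size 2, max 32) hi=[40] (size 1, min 40) -> median=32
Step 4: insert 26 -> lo=[8, 26] (size 2, max 26) hi=[32, 40] (size 2, min 32) -> median=29
Step 5: insert 50 -> lo=[8, 26, 32] (size 3, max 32) hi=[40, 50] (size 2, min 40) -> median=32
Step 6: insert 18 -> lo=[8, 18, 26] (size 3, max 26) hi=[32, 40, 50] (size 3, min 32) -> median=29
Step 7: insert 21 -> lo=[8, 18, 21, 26] (size 4, max 26) hi=[32, 40, 50] (size 3, min 32) -> median=26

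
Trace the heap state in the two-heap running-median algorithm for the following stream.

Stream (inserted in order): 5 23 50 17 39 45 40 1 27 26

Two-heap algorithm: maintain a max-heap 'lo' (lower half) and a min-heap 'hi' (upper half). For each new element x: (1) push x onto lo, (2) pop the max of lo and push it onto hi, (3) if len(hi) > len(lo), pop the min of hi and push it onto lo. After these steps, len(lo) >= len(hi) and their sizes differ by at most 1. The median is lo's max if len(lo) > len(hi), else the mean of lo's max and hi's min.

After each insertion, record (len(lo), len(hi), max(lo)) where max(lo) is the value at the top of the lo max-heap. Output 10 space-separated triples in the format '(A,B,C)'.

Answer: (1,0,5) (1,1,5) (2,1,23) (2,2,17) (3,2,23) (3,3,23) (4,3,39) (4,4,23) (5,4,27) (5,5,26)

Derivation:
Step 1: insert 5 -> lo=[5] hi=[] -> (len(lo)=1, len(hi)=0, max(lo)=5)
Step 2: insert 23 -> lo=[5] hi=[23] -> (len(lo)=1, len(hi)=1, max(lo)=5)
Step 3: insert 50 -> lo=[5, 23] hi=[50] -> (len(lo)=2, len(hi)=1, max(lo)=23)
Step 4: insert 17 -> lo=[5, 17] hi=[23, 50] -> (len(lo)=2, len(hi)=2, max(lo)=17)
Step 5: insert 39 -> lo=[5, 17, 23] hi=[39, 50] -> (len(lo)=3, len(hi)=2, max(lo)=23)
Step 6: insert 45 -> lo=[5, 17, 23] hi=[39, 45, 50] -> (len(lo)=3, len(hi)=3, max(lo)=23)
Step 7: insert 40 -> lo=[5, 17, 23, 39] hi=[40, 45, 50] -> (len(lo)=4, len(hi)=3, max(lo)=39)
Step 8: insert 1 -> lo=[1, 5, 17, 23] hi=[39, 40, 45, 50] -> (len(lo)=4, len(hi)=4, max(lo)=23)
Step 9: insert 27 -> lo=[1, 5, 17, 23, 27] hi=[39, 40, 45, 50] -> (len(lo)=5, len(hi)=4, max(lo)=27)
Step 10: insert 26 -> lo=[1, 5, 17, 23, 26] hi=[27, 39, 40, 45, 50] -> (len(lo)=5, len(hi)=5, max(lo)=26)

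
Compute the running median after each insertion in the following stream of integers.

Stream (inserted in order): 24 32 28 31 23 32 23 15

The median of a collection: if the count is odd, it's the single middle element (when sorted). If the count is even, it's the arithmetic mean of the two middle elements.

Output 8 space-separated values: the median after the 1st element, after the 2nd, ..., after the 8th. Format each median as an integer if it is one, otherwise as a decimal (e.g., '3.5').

Answer: 24 28 28 29.5 28 29.5 28 26

Derivation:
Step 1: insert 24 -> lo=[24] (size 1, max 24) hi=[] (size 0) -> median=24
Step 2: insert 32 -> lo=[24] (size 1, max 24) hi=[32] (size 1, min 32) -> median=28
Step 3: insert 28 -> lo=[24, 28] (size 2, max 28) hi=[32] (size 1, min 32) -> median=28
Step 4: insert 31 -> lo=[24, 28] (size 2, max 28) hi=[31, 32] (size 2, min 31) -> median=29.5
Step 5: insert 23 -> lo=[23, 24, 28] (size 3, max 28) hi=[31, 32] (size 2, min 31) -> median=28
Step 6: insert 32 -> lo=[23, 24, 28] (size 3, max 28) hi=[31, 32, 32] (size 3, min 31) -> median=29.5
Step 7: insert 23 -> lo=[23, 23, 24, 28] (size 4, max 28) hi=[31, 32, 32] (size 3, min 31) -> median=28
Step 8: insert 15 -> lo=[15, 23, 23, 24] (size 4, max 24) hi=[28, 31, 32, 32] (size 4, min 28) -> median=26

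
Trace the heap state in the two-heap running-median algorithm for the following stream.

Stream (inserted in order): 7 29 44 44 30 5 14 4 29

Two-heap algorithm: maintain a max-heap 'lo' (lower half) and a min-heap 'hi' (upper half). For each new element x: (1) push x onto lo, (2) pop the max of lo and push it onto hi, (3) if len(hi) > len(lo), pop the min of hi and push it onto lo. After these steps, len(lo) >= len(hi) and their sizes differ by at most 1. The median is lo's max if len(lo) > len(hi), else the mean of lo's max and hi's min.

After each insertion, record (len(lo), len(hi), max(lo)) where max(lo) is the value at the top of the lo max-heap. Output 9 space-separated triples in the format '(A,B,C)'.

Answer: (1,0,7) (1,1,7) (2,1,29) (2,2,29) (3,2,30) (3,3,29) (4,3,29) (4,4,14) (5,4,29)

Derivation:
Step 1: insert 7 -> lo=[7] hi=[] -> (len(lo)=1, len(hi)=0, max(lo)=7)
Step 2: insert 29 -> lo=[7] hi=[29] -> (len(lo)=1, len(hi)=1, max(lo)=7)
Step 3: insert 44 -> lo=[7, 29] hi=[44] -> (len(lo)=2, len(hi)=1, max(lo)=29)
Step 4: insert 44 -> lo=[7, 29] hi=[44, 44] -> (len(lo)=2, len(hi)=2, max(lo)=29)
Step 5: insert 30 -> lo=[7, 29, 30] hi=[44, 44] -> (len(lo)=3, len(hi)=2, max(lo)=30)
Step 6: insert 5 -> lo=[5, 7, 29] hi=[30, 44, 44] -> (len(lo)=3, len(hi)=3, max(lo)=29)
Step 7: insert 14 -> lo=[5, 7, 14, 29] hi=[30, 44, 44] -> (len(lo)=4, len(hi)=3, max(lo)=29)
Step 8: insert 4 -> lo=[4, 5, 7, 14] hi=[29, 30, 44, 44] -> (len(lo)=4, len(hi)=4, max(lo)=14)
Step 9: insert 29 -> lo=[4, 5, 7, 14, 29] hi=[29, 30, 44, 44] -> (len(lo)=5, len(hi)=4, max(lo)=29)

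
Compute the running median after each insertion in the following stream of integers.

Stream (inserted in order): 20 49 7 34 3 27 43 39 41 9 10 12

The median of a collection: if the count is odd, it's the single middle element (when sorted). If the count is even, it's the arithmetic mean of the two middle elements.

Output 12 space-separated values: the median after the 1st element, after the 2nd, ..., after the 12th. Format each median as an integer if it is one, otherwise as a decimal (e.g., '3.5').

Answer: 20 34.5 20 27 20 23.5 27 30.5 34 30.5 27 23.5

Derivation:
Step 1: insert 20 -> lo=[20] (size 1, max 20) hi=[] (size 0) -> median=20
Step 2: insert 49 -> lo=[20] (size 1, max 20) hi=[49] (size 1, min 49) -> median=34.5
Step 3: insert 7 -> lo=[7, 20] (size 2, max 20) hi=[49] (size 1, min 49) -> median=20
Step 4: insert 34 -> lo=[7, 20] (size 2, max 20) hi=[34, 49] (size 2, min 34) -> median=27
Step 5: insert 3 -> lo=[3, 7, 20] (size 3, max 20) hi=[34, 49] (size 2, min 34) -> median=20
Step 6: insert 27 -> lo=[3, 7, 20] (size 3, max 20) hi=[27, 34, 49] (size 3, min 27) -> median=23.5
Step 7: insert 43 -> lo=[3, 7, 20, 27] (size 4, max 27) hi=[34, 43, 49] (size 3, min 34) -> median=27
Step 8: insert 39 -> lo=[3, 7, 20, 27] (size 4, max 27) hi=[34, 39, 43, 49] (size 4, min 34) -> median=30.5
Step 9: insert 41 -> lo=[3, 7, 20, 27, 34] (size 5, max 34) hi=[39, 41, 43, 49] (size 4, min 39) -> median=34
Step 10: insert 9 -> lo=[3, 7, 9, 20, 27] (size 5, max 27) hi=[34, 39, 41, 43, 49] (size 5, min 34) -> median=30.5
Step 11: insert 10 -> lo=[3, 7, 9, 10, 20, 27] (size 6, max 27) hi=[34, 39, 41, 43, 49] (size 5, min 34) -> median=27
Step 12: insert 12 -> lo=[3, 7, 9, 10, 12, 20] (size 6, max 20) hi=[27, 34, 39, 41, 43, 49] (size 6, min 27) -> median=23.5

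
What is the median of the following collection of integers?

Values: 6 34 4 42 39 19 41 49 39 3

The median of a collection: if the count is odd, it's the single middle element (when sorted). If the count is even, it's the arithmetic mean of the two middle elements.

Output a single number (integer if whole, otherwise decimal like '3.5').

Answer: 36.5

Derivation:
Step 1: insert 6 -> lo=[6] (size 1, max 6) hi=[] (size 0) -> median=6
Step 2: insert 34 -> lo=[6] (size 1, max 6) hi=[34] (size 1, min 34) -> median=20
Step 3: insert 4 -> lo=[4, 6] (size 2, max 6) hi=[34] (size 1, min 34) -> median=6
Step 4: insert 42 -> lo=[4, 6] (size 2, max 6) hi=[34, 42] (size 2, min 34) -> median=20
Step 5: insert 39 -> lo=[4, 6, 34] (size 3, max 34) hi=[39, 42] (size 2, min 39) -> median=34
Step 6: insert 19 -> lo=[4, 6, 19] (size 3, max 19) hi=[34, 39, 42] (size 3, min 34) -> median=26.5
Step 7: insert 41 -> lo=[4, 6, 19, 34] (size 4, max 34) hi=[39, 41, 42] (size 3, min 39) -> median=34
Step 8: insert 49 -> lo=[4, 6, 19, 34] (size 4, max 34) hi=[39, 41, 42, 49] (size 4, min 39) -> median=36.5
Step 9: insert 39 -> lo=[4, 6, 19, 34, 39] (size 5, max 39) hi=[39, 41, 42, 49] (size 4, min 39) -> median=39
Step 10: insert 3 -> lo=[3, 4, 6, 19, 34] (size 5, max 34) hi=[39, 39, 41, 42, 49] (size 5, min 39) -> median=36.5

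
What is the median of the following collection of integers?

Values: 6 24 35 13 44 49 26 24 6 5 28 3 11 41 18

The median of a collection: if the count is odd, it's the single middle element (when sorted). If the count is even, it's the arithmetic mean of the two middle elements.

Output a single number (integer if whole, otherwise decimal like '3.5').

Step 1: insert 6 -> lo=[6] (size 1, max 6) hi=[] (size 0) -> median=6
Step 2: insert 24 -> lo=[6] (size 1, max 6) hi=[24] (size 1, min 24) -> median=15
Step 3: insert 35 -> lo=[6, 24] (size 2, max 24) hi=[35] (size 1, min 35) -> median=24
Step 4: insert 13 -> lo=[6, 13] (size 2, max 13) hi=[24, 35] (size 2, min 24) -> median=18.5
Step 5: insert 44 -> lo=[6, 13, 24] (size 3, max 24) hi=[35, 44] (size 2, min 35) -> median=24
Step 6: insert 49 -> lo=[6, 13, 24] (size 3, max 24) hi=[35, 44, 49] (size 3, min 35) -> median=29.5
Step 7: insert 26 -> lo=[6, 13, 24, 26] (size 4, max 26) hi=[35, 44, 49] (size 3, min 35) -> median=26
Step 8: insert 24 -> lo=[6, 13, 24, 24] (size 4, max 24) hi=[26, 35, 44, 49] (size 4, min 26) -> median=25
Step 9: insert 6 -> lo=[6, 6, 13, 24, 24] (size 5, max 24) hi=[26, 35, 44, 49] (size 4, min 26) -> median=24
Step 10: insert 5 -> lo=[5, 6, 6, 13, 24] (size 5, max 24) hi=[24, 26, 35, 44, 49] (size 5, min 24) -> median=24
Step 11: insert 28 -> lo=[5, 6, 6, 13, 24, 24] (size 6, max 24) hi=[26, 28, 35, 44, 49] (size 5, min 26) -> median=24
Step 12: insert 3 -> lo=[3, 5, 6, 6, 13, 24] (size 6, max 24) hi=[24, 26, 28, 35, 44, 49] (size 6, min 24) -> median=24
Step 13: insert 11 -> lo=[3, 5, 6, 6, 11, 13, 24] (size 7, max 24) hi=[24, 26, 28, 35, 44, 49] (size 6, min 24) -> median=24
Step 14: insert 41 -> lo=[3, 5, 6, 6, 11, 13, 24] (size 7, max 24) hi=[24, 26, 28, 35, 41, 44, 49] (size 7, min 24) -> median=24
Step 15: insert 18 -> lo=[3, 5, 6, 6, 11, 13, 18, 24] (size 8, max 24) hi=[24, 26, 28, 35, 41, 44, 49] (size 7, min 24) -> median=24

Answer: 24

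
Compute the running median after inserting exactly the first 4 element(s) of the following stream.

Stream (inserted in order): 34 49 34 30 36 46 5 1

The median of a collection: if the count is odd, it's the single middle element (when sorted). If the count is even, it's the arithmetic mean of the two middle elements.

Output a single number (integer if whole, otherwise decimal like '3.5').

Step 1: insert 34 -> lo=[34] (size 1, max 34) hi=[] (size 0) -> median=34
Step 2: insert 49 -> lo=[34] (size 1, max 34) hi=[49] (size 1, min 49) -> median=41.5
Step 3: insert 34 -> lo=[34, 34] (size 2, max 34) hi=[49] (size 1, min 49) -> median=34
Step 4: insert 30 -> lo=[30, 34] (size 2, max 34) hi=[34, 49] (size 2, min 34) -> median=34

Answer: 34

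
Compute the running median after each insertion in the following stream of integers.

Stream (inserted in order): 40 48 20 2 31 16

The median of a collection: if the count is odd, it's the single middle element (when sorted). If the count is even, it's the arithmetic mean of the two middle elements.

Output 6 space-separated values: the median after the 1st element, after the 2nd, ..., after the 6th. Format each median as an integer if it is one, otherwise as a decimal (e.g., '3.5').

Step 1: insert 40 -> lo=[40] (size 1, max 40) hi=[] (size 0) -> median=40
Step 2: insert 48 -> lo=[40] (size 1, max 40) hi=[48] (size 1, min 48) -> median=44
Step 3: insert 20 -> lo=[20, 40] (size 2, max 40) hi=[48] (size 1, min 48) -> median=40
Step 4: insert 2 -> lo=[2, 20] (size 2, max 20) hi=[40, 48] (size 2, min 40) -> median=30
Step 5: insert 31 -> lo=[2, 20, 31] (size 3, max 31) hi=[40, 48] (size 2, min 40) -> median=31
Step 6: insert 16 -> lo=[2, 16, 20] (size 3, max 20) hi=[31, 40, 48] (size 3, min 31) -> median=25.5

Answer: 40 44 40 30 31 25.5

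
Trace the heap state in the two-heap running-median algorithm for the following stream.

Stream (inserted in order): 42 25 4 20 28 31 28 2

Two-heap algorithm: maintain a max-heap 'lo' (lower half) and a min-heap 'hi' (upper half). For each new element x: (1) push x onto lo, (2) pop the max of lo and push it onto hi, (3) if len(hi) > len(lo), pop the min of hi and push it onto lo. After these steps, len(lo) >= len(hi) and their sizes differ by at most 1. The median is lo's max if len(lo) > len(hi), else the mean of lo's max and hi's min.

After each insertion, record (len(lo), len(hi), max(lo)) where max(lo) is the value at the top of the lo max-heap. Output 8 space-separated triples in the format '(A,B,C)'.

Answer: (1,0,42) (1,1,25) (2,1,25) (2,2,20) (3,2,25) (3,3,25) (4,3,28) (4,4,25)

Derivation:
Step 1: insert 42 -> lo=[42] hi=[] -> (len(lo)=1, len(hi)=0, max(lo)=42)
Step 2: insert 25 -> lo=[25] hi=[42] -> (len(lo)=1, len(hi)=1, max(lo)=25)
Step 3: insert 4 -> lo=[4, 25] hi=[42] -> (len(lo)=2, len(hi)=1, max(lo)=25)
Step 4: insert 20 -> lo=[4, 20] hi=[25, 42] -> (len(lo)=2, len(hi)=2, max(lo)=20)
Step 5: insert 28 -> lo=[4, 20, 25] hi=[28, 42] -> (len(lo)=3, len(hi)=2, max(lo)=25)
Step 6: insert 31 -> lo=[4, 20, 25] hi=[28, 31, 42] -> (len(lo)=3, len(hi)=3, max(lo)=25)
Step 7: insert 28 -> lo=[4, 20, 25, 28] hi=[28, 31, 42] -> (len(lo)=4, len(hi)=3, max(lo)=28)
Step 8: insert 2 -> lo=[2, 4, 20, 25] hi=[28, 28, 31, 42] -> (len(lo)=4, len(hi)=4, max(lo)=25)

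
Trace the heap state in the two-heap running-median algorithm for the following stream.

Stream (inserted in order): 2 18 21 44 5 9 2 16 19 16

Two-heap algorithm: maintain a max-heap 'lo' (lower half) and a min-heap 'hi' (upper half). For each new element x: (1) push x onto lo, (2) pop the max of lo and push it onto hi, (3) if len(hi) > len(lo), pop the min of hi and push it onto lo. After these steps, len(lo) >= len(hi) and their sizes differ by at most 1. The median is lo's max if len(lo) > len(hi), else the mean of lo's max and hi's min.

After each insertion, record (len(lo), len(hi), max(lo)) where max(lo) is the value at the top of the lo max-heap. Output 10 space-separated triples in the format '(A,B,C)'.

Answer: (1,0,2) (1,1,2) (2,1,18) (2,2,18) (3,2,18) (3,3,9) (4,3,9) (4,4,9) (5,4,16) (5,5,16)

Derivation:
Step 1: insert 2 -> lo=[2] hi=[] -> (len(lo)=1, len(hi)=0, max(lo)=2)
Step 2: insert 18 -> lo=[2] hi=[18] -> (len(lo)=1, len(hi)=1, max(lo)=2)
Step 3: insert 21 -> lo=[2, 18] hi=[21] -> (len(lo)=2, len(hi)=1, max(lo)=18)
Step 4: insert 44 -> lo=[2, 18] hi=[21, 44] -> (len(lo)=2, len(hi)=2, max(lo)=18)
Step 5: insert 5 -> lo=[2, 5, 18] hi=[21, 44] -> (len(lo)=3, len(hi)=2, max(lo)=18)
Step 6: insert 9 -> lo=[2, 5, 9] hi=[18, 21, 44] -> (len(lo)=3, len(hi)=3, max(lo)=9)
Step 7: insert 2 -> lo=[2, 2, 5, 9] hi=[18, 21, 44] -> (len(lo)=4, len(hi)=3, max(lo)=9)
Step 8: insert 16 -> lo=[2, 2, 5, 9] hi=[16, 18, 21, 44] -> (len(lo)=4, len(hi)=4, max(lo)=9)
Step 9: insert 19 -> lo=[2, 2, 5, 9, 16] hi=[18, 19, 21, 44] -> (len(lo)=5, len(hi)=4, max(lo)=16)
Step 10: insert 16 -> lo=[2, 2, 5, 9, 16] hi=[16, 18, 19, 21, 44] -> (len(lo)=5, len(hi)=5, max(lo)=16)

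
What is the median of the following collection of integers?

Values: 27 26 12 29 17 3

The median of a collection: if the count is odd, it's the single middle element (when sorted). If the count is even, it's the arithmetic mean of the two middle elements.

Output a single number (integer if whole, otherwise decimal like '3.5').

Step 1: insert 27 -> lo=[27] (size 1, max 27) hi=[] (size 0) -> median=27
Step 2: insert 26 -> lo=[26] (size 1, max 26) hi=[27] (size 1, min 27) -> median=26.5
Step 3: insert 12 -> lo=[12, 26] (size 2, max 26) hi=[27] (size 1, min 27) -> median=26
Step 4: insert 29 -> lo=[12, 26] (size 2, max 26) hi=[27, 29] (size 2, min 27) -> median=26.5
Step 5: insert 17 -> lo=[12, 17, 26] (size 3, max 26) hi=[27, 29] (size 2, min 27) -> median=26
Step 6: insert 3 -> lo=[3, 12, 17] (size 3, max 17) hi=[26, 27, 29] (size 3, min 26) -> median=21.5

Answer: 21.5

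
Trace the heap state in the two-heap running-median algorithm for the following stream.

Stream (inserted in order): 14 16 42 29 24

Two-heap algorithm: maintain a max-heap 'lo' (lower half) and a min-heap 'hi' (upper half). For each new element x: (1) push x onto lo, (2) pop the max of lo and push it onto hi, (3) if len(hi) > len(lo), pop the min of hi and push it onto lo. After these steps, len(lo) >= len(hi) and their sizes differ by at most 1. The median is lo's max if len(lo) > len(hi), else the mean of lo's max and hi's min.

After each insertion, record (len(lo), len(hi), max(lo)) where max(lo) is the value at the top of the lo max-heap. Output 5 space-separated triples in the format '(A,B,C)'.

Step 1: insert 14 -> lo=[14] hi=[] -> (len(lo)=1, len(hi)=0, max(lo)=14)
Step 2: insert 16 -> lo=[14] hi=[16] -> (len(lo)=1, len(hi)=1, max(lo)=14)
Step 3: insert 42 -> lo=[14, 16] hi=[42] -> (len(lo)=2, len(hi)=1, max(lo)=16)
Step 4: insert 29 -> lo=[14, 16] hi=[29, 42] -> (len(lo)=2, len(hi)=2, max(lo)=16)
Step 5: insert 24 -> lo=[14, 16, 24] hi=[29, 42] -> (len(lo)=3, len(hi)=2, max(lo)=24)

Answer: (1,0,14) (1,1,14) (2,1,16) (2,2,16) (3,2,24)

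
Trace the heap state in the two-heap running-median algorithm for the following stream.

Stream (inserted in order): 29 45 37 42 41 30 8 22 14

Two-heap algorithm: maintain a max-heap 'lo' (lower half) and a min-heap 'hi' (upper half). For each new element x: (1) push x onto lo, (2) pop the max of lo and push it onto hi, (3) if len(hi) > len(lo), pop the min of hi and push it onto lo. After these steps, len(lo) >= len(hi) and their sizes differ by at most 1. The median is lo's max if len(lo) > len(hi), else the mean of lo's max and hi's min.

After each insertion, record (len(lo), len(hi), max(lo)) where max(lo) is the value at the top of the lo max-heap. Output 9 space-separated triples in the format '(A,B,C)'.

Step 1: insert 29 -> lo=[29] hi=[] -> (len(lo)=1, len(hi)=0, max(lo)=29)
Step 2: insert 45 -> lo=[29] hi=[45] -> (len(lo)=1, len(hi)=1, max(lo)=29)
Step 3: insert 37 -> lo=[29, 37] hi=[45] -> (len(lo)=2, len(hi)=1, max(lo)=37)
Step 4: insert 42 -> lo=[29, 37] hi=[42, 45] -> (len(lo)=2, len(hi)=2, max(lo)=37)
Step 5: insert 41 -> lo=[29, 37, 41] hi=[42, 45] -> (len(lo)=3, len(hi)=2, max(lo)=41)
Step 6: insert 30 -> lo=[29, 30, 37] hi=[41, 42, 45] -> (len(lo)=3, len(hi)=3, max(lo)=37)
Step 7: insert 8 -> lo=[8, 29, 30, 37] hi=[41, 42, 45] -> (len(lo)=4, len(hi)=3, max(lo)=37)
Step 8: insert 22 -> lo=[8, 22, 29, 30] hi=[37, 41, 42, 45] -> (len(lo)=4, len(hi)=4, max(lo)=30)
Step 9: insert 14 -> lo=[8, 14, 22, 29, 30] hi=[37, 41, 42, 45] -> (len(lo)=5, len(hi)=4, max(lo)=30)

Answer: (1,0,29) (1,1,29) (2,1,37) (2,2,37) (3,2,41) (3,3,37) (4,3,37) (4,4,30) (5,4,30)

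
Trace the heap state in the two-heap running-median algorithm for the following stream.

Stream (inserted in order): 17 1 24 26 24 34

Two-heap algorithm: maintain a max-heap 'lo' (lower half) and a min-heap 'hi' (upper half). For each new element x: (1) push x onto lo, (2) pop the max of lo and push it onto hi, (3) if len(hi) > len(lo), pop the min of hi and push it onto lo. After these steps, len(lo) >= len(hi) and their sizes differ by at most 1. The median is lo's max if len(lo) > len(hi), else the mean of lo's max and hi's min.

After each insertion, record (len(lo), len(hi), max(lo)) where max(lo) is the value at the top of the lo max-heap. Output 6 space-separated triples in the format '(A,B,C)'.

Answer: (1,0,17) (1,1,1) (2,1,17) (2,2,17) (3,2,24) (3,3,24)

Derivation:
Step 1: insert 17 -> lo=[17] hi=[] -> (len(lo)=1, len(hi)=0, max(lo)=17)
Step 2: insert 1 -> lo=[1] hi=[17] -> (len(lo)=1, len(hi)=1, max(lo)=1)
Step 3: insert 24 -> lo=[1, 17] hi=[24] -> (len(lo)=2, len(hi)=1, max(lo)=17)
Step 4: insert 26 -> lo=[1, 17] hi=[24, 26] -> (len(lo)=2, len(hi)=2, max(lo)=17)
Step 5: insert 24 -> lo=[1, 17, 24] hi=[24, 26] -> (len(lo)=3, len(hi)=2, max(lo)=24)
Step 6: insert 34 -> lo=[1, 17, 24] hi=[24, 26, 34] -> (len(lo)=3, len(hi)=3, max(lo)=24)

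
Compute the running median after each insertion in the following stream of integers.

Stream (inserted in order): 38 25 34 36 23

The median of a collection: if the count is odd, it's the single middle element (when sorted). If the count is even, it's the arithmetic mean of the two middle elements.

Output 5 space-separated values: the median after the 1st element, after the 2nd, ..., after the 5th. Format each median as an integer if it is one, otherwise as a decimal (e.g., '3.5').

Answer: 38 31.5 34 35 34

Derivation:
Step 1: insert 38 -> lo=[38] (size 1, max 38) hi=[] (size 0) -> median=38
Step 2: insert 25 -> lo=[25] (size 1, max 25) hi=[38] (size 1, min 38) -> median=31.5
Step 3: insert 34 -> lo=[25, 34] (size 2, max 34) hi=[38] (size 1, min 38) -> median=34
Step 4: insert 36 -> lo=[25, 34] (size 2, max 34) hi=[36, 38] (size 2, min 36) -> median=35
Step 5: insert 23 -> lo=[23, 25, 34] (size 3, max 34) hi=[36, 38] (size 2, min 36) -> median=34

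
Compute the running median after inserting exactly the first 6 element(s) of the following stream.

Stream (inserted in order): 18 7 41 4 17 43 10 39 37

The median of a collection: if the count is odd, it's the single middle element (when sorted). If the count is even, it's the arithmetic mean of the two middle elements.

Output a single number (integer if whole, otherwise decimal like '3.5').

Answer: 17.5

Derivation:
Step 1: insert 18 -> lo=[18] (size 1, max 18) hi=[] (size 0) -> median=18
Step 2: insert 7 -> lo=[7] (size 1, max 7) hi=[18] (size 1, min 18) -> median=12.5
Step 3: insert 41 -> lo=[7, 18] (size 2, max 18) hi=[41] (size 1, min 41) -> median=18
Step 4: insert 4 -> lo=[4, 7] (size 2, max 7) hi=[18, 41] (size 2, min 18) -> median=12.5
Step 5: insert 17 -> lo=[4, 7, 17] (size 3, max 17) hi=[18, 41] (size 2, min 18) -> median=17
Step 6: insert 43 -> lo=[4, 7, 17] (size 3, max 17) hi=[18, 41, 43] (size 3, min 18) -> median=17.5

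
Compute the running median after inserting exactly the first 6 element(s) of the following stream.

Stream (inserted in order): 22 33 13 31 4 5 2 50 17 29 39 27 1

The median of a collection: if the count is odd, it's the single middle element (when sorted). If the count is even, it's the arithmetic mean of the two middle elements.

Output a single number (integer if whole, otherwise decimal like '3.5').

Answer: 17.5

Derivation:
Step 1: insert 22 -> lo=[22] (size 1, max 22) hi=[] (size 0) -> median=22
Step 2: insert 33 -> lo=[22] (size 1, max 22) hi=[33] (size 1, min 33) -> median=27.5
Step 3: insert 13 -> lo=[13, 22] (size 2, max 22) hi=[33] (size 1, min 33) -> median=22
Step 4: insert 31 -> lo=[13, 22] (size 2, max 22) hi=[31, 33] (size 2, min 31) -> median=26.5
Step 5: insert 4 -> lo=[4, 13, 22] (size 3, max 22) hi=[31, 33] (size 2, min 31) -> median=22
Step 6: insert 5 -> lo=[4, 5, 13] (size 3, max 13) hi=[22, 31, 33] (size 3, min 22) -> median=17.5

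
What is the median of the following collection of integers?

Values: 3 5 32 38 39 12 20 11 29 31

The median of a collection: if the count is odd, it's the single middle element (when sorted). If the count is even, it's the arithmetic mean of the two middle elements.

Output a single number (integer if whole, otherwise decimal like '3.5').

Step 1: insert 3 -> lo=[3] (size 1, max 3) hi=[] (size 0) -> median=3
Step 2: insert 5 -> lo=[3] (size 1, max 3) hi=[5] (size 1, min 5) -> median=4
Step 3: insert 32 -> lo=[3, 5] (size 2, max 5) hi=[32] (size 1, min 32) -> median=5
Step 4: insert 38 -> lo=[3, 5] (size 2, max 5) hi=[32, 38] (size 2, min 32) -> median=18.5
Step 5: insert 39 -> lo=[3, 5, 32] (size 3, max 32) hi=[38, 39] (size 2, min 38) -> median=32
Step 6: insert 12 -> lo=[3, 5, 12] (size 3, max 12) hi=[32, 38, 39] (size 3, min 32) -> median=22
Step 7: insert 20 -> lo=[3, 5, 12, 20] (size 4, max 20) hi=[32, 38, 39] (size 3, min 32) -> median=20
Step 8: insert 11 -> lo=[3, 5, 11, 12] (size 4, max 12) hi=[20, 32, 38, 39] (size 4, min 20) -> median=16
Step 9: insert 29 -> lo=[3, 5, 11, 12, 20] (size 5, max 20) hi=[29, 32, 38, 39] (size 4, min 29) -> median=20
Step 10: insert 31 -> lo=[3, 5, 11, 12, 20] (size 5, max 20) hi=[29, 31, 32, 38, 39] (size 5, min 29) -> median=24.5

Answer: 24.5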